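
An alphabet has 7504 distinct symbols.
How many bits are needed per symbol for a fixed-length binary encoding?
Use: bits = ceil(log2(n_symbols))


log2(7504) = 12.8734
Bracket: 2^12 = 4096 < 7504 <= 2^13 = 8192
So ceil(log2(7504)) = 13

bits = ceil(log2(7504)) = ceil(12.8734) = 13 bits


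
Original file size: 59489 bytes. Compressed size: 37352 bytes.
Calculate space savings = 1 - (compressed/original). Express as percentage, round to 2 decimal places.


ratio = compressed/original = 37352/59489 = 0.627881
savings = 1 - ratio = 1 - 0.627881 = 0.372119
as a percentage: 0.372119 * 100 = 37.21%

Space savings = 1 - 37352/59489 = 37.21%


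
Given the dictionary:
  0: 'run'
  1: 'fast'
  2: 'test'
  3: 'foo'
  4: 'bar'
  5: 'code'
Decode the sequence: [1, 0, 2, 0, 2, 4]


Look up each index in the dictionary:
  1 -> 'fast'
  0 -> 'run'
  2 -> 'test'
  0 -> 'run'
  2 -> 'test'
  4 -> 'bar'

Decoded: "fast run test run test bar"


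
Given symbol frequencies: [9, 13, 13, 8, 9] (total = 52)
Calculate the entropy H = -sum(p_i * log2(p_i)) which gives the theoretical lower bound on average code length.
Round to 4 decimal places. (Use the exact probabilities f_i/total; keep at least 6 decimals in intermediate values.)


Per-symbol terms -p_i * log2(p_i) with p_i = f_i/52:
  p = 9/52 = 0.173077: log2(p) = -2.530515, -p*log2(p) = 0.437974
  p = 13/52 = 0.250000: log2(p) = -2.000000, -p*log2(p) = 0.500000
  p = 13/52 = 0.250000: log2(p) = -2.000000, -p*log2(p) = 0.500000
  p = 8/52 = 0.153846: log2(p) = -2.700440, -p*log2(p) = 0.415452
  p = 9/52 = 0.173077: log2(p) = -2.530515, -p*log2(p) = 0.437974
H = 0.437974 + 0.500000 + 0.500000 + 0.415452 + 0.437974 = 2.291400

H = 2.2914 bits/symbol


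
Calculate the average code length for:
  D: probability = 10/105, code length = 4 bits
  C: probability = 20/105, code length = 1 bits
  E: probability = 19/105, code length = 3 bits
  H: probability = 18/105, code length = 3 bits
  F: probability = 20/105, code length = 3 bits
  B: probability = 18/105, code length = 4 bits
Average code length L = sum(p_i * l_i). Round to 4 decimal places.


Weighted contributions p_i * l_i:
  D: (10/105) * 4 = 40/105
  C: (20/105) * 1 = 20/105
  E: (19/105) * 3 = 57/105
  H: (18/105) * 3 = 54/105
  F: (20/105) * 3 = 60/105
  B: (18/105) * 4 = 72/105
Sum = (40 + 20 + 57 + 54 + 60 + 72)/105 = 303/105

L = 303/105 = 2.8857 bits/symbol


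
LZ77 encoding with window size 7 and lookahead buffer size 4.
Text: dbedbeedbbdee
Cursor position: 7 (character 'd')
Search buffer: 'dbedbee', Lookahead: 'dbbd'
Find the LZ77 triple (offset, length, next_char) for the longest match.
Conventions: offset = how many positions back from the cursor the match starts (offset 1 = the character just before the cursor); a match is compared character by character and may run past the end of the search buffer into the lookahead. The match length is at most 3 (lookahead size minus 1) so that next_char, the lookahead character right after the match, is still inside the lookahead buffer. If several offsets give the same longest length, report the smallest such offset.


Try each offset into the search buffer:
  offset=1 (pos 6, char 'e'): match length 0
  offset=2 (pos 5, char 'e'): match length 0
  offset=3 (pos 4, char 'b'): match length 0
  offset=4 (pos 3, char 'd'): match length 2
  offset=5 (pos 2, char 'e'): match length 0
  offset=6 (pos 1, char 'b'): match length 0
  offset=7 (pos 0, char 'd'): match length 2
Longest match has length 2, found at offsets 4, 7; take the smallest, offset 4.
next_char = character at position 7 + 2 = 9 -> 'b'

Best match: offset=4, length=2 (matching 'db' starting at position 3)
LZ77 triple: (4, 2, 'b')


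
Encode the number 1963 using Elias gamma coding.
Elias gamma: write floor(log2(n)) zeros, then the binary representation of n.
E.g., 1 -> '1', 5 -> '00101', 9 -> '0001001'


num_bits = floor(log2(1963)) + 1 = 11
leading_zeros = num_bits - 1 = 10
binary(1963) = 11110101011

Elias gamma(1963) = '0000000000' + '11110101011' = 000000000011110101011 (21 bits)


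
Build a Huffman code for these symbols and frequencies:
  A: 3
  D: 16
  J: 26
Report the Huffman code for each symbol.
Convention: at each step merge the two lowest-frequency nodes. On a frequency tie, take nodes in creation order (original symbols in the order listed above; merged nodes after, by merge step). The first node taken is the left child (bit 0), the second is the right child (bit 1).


Huffman tree construction:
Step 1: Merge A(3) + D(16) = 19
Step 2: Merge (A+D)(19) + J(26) = 45
Read each symbol's code off the tree from the root (left child = 0, right child = 1).

Codes:
  A: 00 (length 2)
  D: 01 (length 2)
  J: 1 (length 1)
Average code length: 64/45 = 1.4222 bits/symbol


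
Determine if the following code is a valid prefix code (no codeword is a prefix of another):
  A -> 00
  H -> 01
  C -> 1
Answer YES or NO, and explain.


Checking each pair (does one codeword prefix another?):
  A='00' vs H='01': no prefix
  A='00' vs C='1': no prefix
  H='01' vs A='00': no prefix
  H='01' vs C='1': no prefix
  C='1' vs A='00': no prefix
  C='1' vs H='01': no prefix
No violation found over all pairs.

YES -- this is a valid prefix code. No codeword is a prefix of any other codeword.


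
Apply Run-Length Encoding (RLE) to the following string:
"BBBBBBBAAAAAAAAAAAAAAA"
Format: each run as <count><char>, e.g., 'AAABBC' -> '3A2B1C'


Scanning runs left to right:
  i=0: run of 'B' x 7 -> '7B'
  i=7: run of 'A' x 15 -> '15A'

RLE = 7B15A


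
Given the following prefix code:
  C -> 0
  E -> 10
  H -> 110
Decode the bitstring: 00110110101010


Decoding step by step:
Bits 0 -> C
Bits 0 -> C
Bits 110 -> H
Bits 110 -> H
Bits 10 -> E
Bits 10 -> E
Bits 10 -> E


Decoded message: CCHHEEE


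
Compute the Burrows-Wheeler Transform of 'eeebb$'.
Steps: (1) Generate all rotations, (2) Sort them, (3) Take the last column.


Rotations (sorted):
  0: $eeebb -> last char: b
  1: b$eeeb -> last char: b
  2: bb$eee -> last char: e
  3: ebb$ee -> last char: e
  4: eebb$e -> last char: e
  5: eeebb$ -> last char: $


BWT = bbeee$


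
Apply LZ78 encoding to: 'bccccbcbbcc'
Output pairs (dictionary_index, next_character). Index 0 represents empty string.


LZ78 encoding steps:
Dictionary: {0: ''}
Step 1: w='' (idx 0), next='b' -> output (0, 'b'), add 'b' as idx 1
Step 2: w='' (idx 0), next='c' -> output (0, 'c'), add 'c' as idx 2
Step 3: w='c' (idx 2), next='c' -> output (2, 'c'), add 'cc' as idx 3
Step 4: w='c' (idx 2), next='b' -> output (2, 'b'), add 'cb' as idx 4
Step 5: w='cb' (idx 4), next='b' -> output (4, 'b'), add 'cbb' as idx 5
Step 6: w='cc' (idx 3), end of input -> output (3, '')


Encoded: [(0, 'b'), (0, 'c'), (2, 'c'), (2, 'b'), (4, 'b'), (3, '')]


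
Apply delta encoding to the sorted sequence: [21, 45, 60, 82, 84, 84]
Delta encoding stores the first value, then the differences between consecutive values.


First value: 21
Deltas:
  45 - 21 = 24
  60 - 45 = 15
  82 - 60 = 22
  84 - 82 = 2
  84 - 84 = 0


Delta encoded: [21, 24, 15, 22, 2, 0]


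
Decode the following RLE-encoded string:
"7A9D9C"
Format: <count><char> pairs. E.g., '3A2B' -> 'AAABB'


Expanding each <count><char> pair:
  7A -> 'AAAAAAA'
  9D -> 'DDDDDDDDD'
  9C -> 'CCCCCCCCC'

Decoded = AAAAAAADDDDDDDDDCCCCCCCCC


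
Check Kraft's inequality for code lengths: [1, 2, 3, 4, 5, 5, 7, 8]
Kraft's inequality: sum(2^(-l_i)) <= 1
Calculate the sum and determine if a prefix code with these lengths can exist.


Sum = 2^(-1) + 2^(-2) + 2^(-3) + 2^(-4) + 2^(-5) + 2^(-5) + 2^(-7) + 2^(-8)
    = 0.5 + 0.25 + 0.125 + 0.0625 + 0.03125 + 0.03125 + 0.0078125 + 0.00390625
    = 259/256 = 1.01171875
Since 1.01171875 > 1, Kraft's inequality is NOT satisfied.
A prefix code with these lengths CANNOT exist.

Kraft sum = 1.01171875. Not satisfied.


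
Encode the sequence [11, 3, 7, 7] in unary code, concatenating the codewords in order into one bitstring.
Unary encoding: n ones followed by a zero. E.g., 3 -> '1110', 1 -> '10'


Encode each number as n ones followed by a terminating 0:
  11 -> 111111111110 (12 bits)
  3 -> 1110 (4 bits)
  7 -> 11111110 (8 bits)
  7 -> 11111110 (8 bits)
Total length = 12 + 4 + 8 + 8 = 32 bits.

Unary([11, 3, 7, 7]) = 11111111111011101111111011111110 (32 bits)


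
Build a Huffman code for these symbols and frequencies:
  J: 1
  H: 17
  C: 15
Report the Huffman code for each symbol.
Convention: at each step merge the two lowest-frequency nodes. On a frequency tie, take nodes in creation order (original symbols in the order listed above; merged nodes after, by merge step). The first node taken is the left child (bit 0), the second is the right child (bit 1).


Huffman tree construction:
Step 1: Merge J(1) + C(15) = 16
Step 2: Merge (J+C)(16) + H(17) = 33
Read each symbol's code off the tree from the root (left child = 0, right child = 1).

Codes:
  J: 00 (length 2)
  H: 1 (length 1)
  C: 01 (length 2)
Average code length: 49/33 = 1.4848 bits/symbol


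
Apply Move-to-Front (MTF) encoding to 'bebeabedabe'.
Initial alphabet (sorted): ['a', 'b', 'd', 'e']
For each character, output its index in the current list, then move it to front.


MTF encoding:
'b': index 1 in ['a', 'b', 'd', 'e'] -> ['b', 'a', 'd', 'e']
'e': index 3 in ['b', 'a', 'd', 'e'] -> ['e', 'b', 'a', 'd']
'b': index 1 in ['e', 'b', 'a', 'd'] -> ['b', 'e', 'a', 'd']
'e': index 1 in ['b', 'e', 'a', 'd'] -> ['e', 'b', 'a', 'd']
'a': index 2 in ['e', 'b', 'a', 'd'] -> ['a', 'e', 'b', 'd']
'b': index 2 in ['a', 'e', 'b', 'd'] -> ['b', 'a', 'e', 'd']
'e': index 2 in ['b', 'a', 'e', 'd'] -> ['e', 'b', 'a', 'd']
'd': index 3 in ['e', 'b', 'a', 'd'] -> ['d', 'e', 'b', 'a']
'a': index 3 in ['d', 'e', 'b', 'a'] -> ['a', 'd', 'e', 'b']
'b': index 3 in ['a', 'd', 'e', 'b'] -> ['b', 'a', 'd', 'e']
'e': index 3 in ['b', 'a', 'd', 'e'] -> ['e', 'b', 'a', 'd']


Output: [1, 3, 1, 1, 2, 2, 2, 3, 3, 3, 3]


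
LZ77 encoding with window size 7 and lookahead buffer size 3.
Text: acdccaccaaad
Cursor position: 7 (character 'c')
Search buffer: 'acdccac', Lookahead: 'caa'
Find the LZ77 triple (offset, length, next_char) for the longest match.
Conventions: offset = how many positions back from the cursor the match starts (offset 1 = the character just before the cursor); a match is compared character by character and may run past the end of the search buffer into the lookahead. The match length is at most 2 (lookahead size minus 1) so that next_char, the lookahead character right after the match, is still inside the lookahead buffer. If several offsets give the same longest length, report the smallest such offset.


Try each offset into the search buffer:
  offset=1 (pos 6, char 'c'): match length 1
  offset=2 (pos 5, char 'a'): match length 0
  offset=3 (pos 4, char 'c'): match length 2
  offset=4 (pos 3, char 'c'): match length 1
  offset=5 (pos 2, char 'd'): match length 0
  offset=6 (pos 1, char 'c'): match length 1
  offset=7 (pos 0, char 'a'): match length 0
Longest match has length 2 at offset 3.
next_char = character at position 7 + 2 = 9 -> 'a'

Best match: offset=3, length=2 (matching 'ca' starting at position 4)
LZ77 triple: (3, 2, 'a')


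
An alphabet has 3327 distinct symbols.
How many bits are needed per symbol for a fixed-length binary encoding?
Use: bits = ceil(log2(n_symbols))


log2(3327) = 11.7
Bracket: 2^11 = 2048 < 3327 <= 2^12 = 4096
So ceil(log2(3327)) = 12

bits = ceil(log2(3327)) = ceil(11.7) = 12 bits


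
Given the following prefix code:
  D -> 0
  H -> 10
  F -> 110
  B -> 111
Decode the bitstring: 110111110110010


Decoding step by step:
Bits 110 -> F
Bits 111 -> B
Bits 110 -> F
Bits 110 -> F
Bits 0 -> D
Bits 10 -> H


Decoded message: FBFFDH


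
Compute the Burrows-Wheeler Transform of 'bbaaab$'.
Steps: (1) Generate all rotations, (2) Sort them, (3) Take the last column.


Rotations (sorted):
  0: $bbaaab -> last char: b
  1: aaab$bb -> last char: b
  2: aab$bba -> last char: a
  3: ab$bbaa -> last char: a
  4: b$bbaaa -> last char: a
  5: baaab$b -> last char: b
  6: bbaaab$ -> last char: $


BWT = bbaaab$


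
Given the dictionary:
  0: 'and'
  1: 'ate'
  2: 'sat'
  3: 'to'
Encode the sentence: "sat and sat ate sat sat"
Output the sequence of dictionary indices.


Look up each word in the dictionary:
  'sat' -> 2
  'and' -> 0
  'sat' -> 2
  'ate' -> 1
  'sat' -> 2
  'sat' -> 2

Encoded: [2, 0, 2, 1, 2, 2]


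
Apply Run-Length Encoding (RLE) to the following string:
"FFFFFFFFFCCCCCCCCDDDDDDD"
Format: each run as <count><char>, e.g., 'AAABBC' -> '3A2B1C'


Scanning runs left to right:
  i=0: run of 'F' x 9 -> '9F'
  i=9: run of 'C' x 8 -> '8C'
  i=17: run of 'D' x 7 -> '7D'

RLE = 9F8C7D


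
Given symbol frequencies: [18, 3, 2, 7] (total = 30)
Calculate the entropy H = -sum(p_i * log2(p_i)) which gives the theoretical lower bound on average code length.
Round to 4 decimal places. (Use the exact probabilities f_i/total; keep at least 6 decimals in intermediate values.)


Per-symbol terms -p_i * log2(p_i) with p_i = f_i/30:
  p = 18/30 = 0.600000: log2(p) = -0.736966, -p*log2(p) = 0.442179
  p = 3/30 = 0.100000: log2(p) = -3.321928, -p*log2(p) = 0.332193
  p = 2/30 = 0.066667: log2(p) = -3.906891, -p*log2(p) = 0.260459
  p = 7/30 = 0.233333: log2(p) = -2.099536, -p*log2(p) = 0.489892
H = 0.442179 + 0.332193 + 0.260459 + 0.489892 = 1.524723

H = 1.5247 bits/symbol


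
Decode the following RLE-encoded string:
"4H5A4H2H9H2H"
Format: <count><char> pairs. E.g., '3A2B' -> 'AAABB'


Expanding each <count><char> pair:
  4H -> 'HHHH'
  5A -> 'AAAAA'
  4H -> 'HHHH'
  2H -> 'HH'
  9H -> 'HHHHHHHHH'
  2H -> 'HH'

Decoded = HHHHAAAAAHHHHHHHHHHHHHHHHH


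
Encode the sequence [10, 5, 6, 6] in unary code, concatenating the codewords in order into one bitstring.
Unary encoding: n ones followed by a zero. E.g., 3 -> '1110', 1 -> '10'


Encode each number as n ones followed by a terminating 0:
  10 -> 11111111110 (11 bits)
  5 -> 111110 (6 bits)
  6 -> 1111110 (7 bits)
  6 -> 1111110 (7 bits)
Total length = 11 + 6 + 7 + 7 = 31 bits.

Unary([10, 5, 6, 6]) = 1111111111011111011111101111110 (31 bits)


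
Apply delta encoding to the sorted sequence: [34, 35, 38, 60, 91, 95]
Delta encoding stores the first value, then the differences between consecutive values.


First value: 34
Deltas:
  35 - 34 = 1
  38 - 35 = 3
  60 - 38 = 22
  91 - 60 = 31
  95 - 91 = 4


Delta encoded: [34, 1, 3, 22, 31, 4]


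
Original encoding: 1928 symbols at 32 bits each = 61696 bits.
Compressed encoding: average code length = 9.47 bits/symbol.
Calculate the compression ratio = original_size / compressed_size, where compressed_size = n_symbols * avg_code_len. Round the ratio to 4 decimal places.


original_size = n_symbols * orig_bits = 1928 * 32 = 61696 bits
compressed_size = n_symbols * avg_code_len = 1928 * 9.47 = 18258.16 bits
ratio = original_size / compressed_size = 61696 / 18258.16 = 3.3791

Compression ratio = 3.3791


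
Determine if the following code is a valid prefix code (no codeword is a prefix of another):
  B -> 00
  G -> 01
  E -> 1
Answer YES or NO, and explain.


Checking each pair (does one codeword prefix another?):
  B='00' vs G='01': no prefix
  B='00' vs E='1': no prefix
  G='01' vs B='00': no prefix
  G='01' vs E='1': no prefix
  E='1' vs B='00': no prefix
  E='1' vs G='01': no prefix
No violation found over all pairs.

YES -- this is a valid prefix code. No codeword is a prefix of any other codeword.


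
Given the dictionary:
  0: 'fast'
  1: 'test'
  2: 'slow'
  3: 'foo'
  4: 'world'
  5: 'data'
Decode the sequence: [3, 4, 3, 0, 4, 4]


Look up each index in the dictionary:
  3 -> 'foo'
  4 -> 'world'
  3 -> 'foo'
  0 -> 'fast'
  4 -> 'world'
  4 -> 'world'

Decoded: "foo world foo fast world world"


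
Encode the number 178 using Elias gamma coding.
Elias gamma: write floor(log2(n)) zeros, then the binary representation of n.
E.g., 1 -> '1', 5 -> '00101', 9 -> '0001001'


num_bits = floor(log2(178)) + 1 = 8
leading_zeros = num_bits - 1 = 7
binary(178) = 10110010

Elias gamma(178) = '0000000' + '10110010' = 000000010110010 (15 bits)


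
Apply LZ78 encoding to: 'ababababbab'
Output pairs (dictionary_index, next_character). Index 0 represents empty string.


LZ78 encoding steps:
Dictionary: {0: ''}
Step 1: w='' (idx 0), next='a' -> output (0, 'a'), add 'a' as idx 1
Step 2: w='' (idx 0), next='b' -> output (0, 'b'), add 'b' as idx 2
Step 3: w='a' (idx 1), next='b' -> output (1, 'b'), add 'ab' as idx 3
Step 4: w='ab' (idx 3), next='a' -> output (3, 'a'), add 'aba' as idx 4
Step 5: w='b' (idx 2), next='b' -> output (2, 'b'), add 'bb' as idx 5
Step 6: w='ab' (idx 3), end of input -> output (3, '')


Encoded: [(0, 'a'), (0, 'b'), (1, 'b'), (3, 'a'), (2, 'b'), (3, '')]


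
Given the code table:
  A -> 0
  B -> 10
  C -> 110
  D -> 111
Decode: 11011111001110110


Decoding:
110 -> C
111 -> D
110 -> C
0 -> A
111 -> D
0 -> A
110 -> C


Result: CDCADAC


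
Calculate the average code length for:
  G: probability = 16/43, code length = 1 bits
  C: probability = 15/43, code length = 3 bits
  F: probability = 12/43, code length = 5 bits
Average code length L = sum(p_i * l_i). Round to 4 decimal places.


Weighted contributions p_i * l_i:
  G: (16/43) * 1 = 16/43
  C: (15/43) * 3 = 45/43
  F: (12/43) * 5 = 60/43
Sum = (16 + 45 + 60)/43 = 121/43

L = 121/43 = 2.8140 bits/symbol


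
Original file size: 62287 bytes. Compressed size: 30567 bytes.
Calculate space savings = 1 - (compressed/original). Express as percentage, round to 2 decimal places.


ratio = compressed/original = 30567/62287 = 0.490744
savings = 1 - ratio = 1 - 0.490744 = 0.509256
as a percentage: 0.509256 * 100 = 50.93%

Space savings = 1 - 30567/62287 = 50.93%


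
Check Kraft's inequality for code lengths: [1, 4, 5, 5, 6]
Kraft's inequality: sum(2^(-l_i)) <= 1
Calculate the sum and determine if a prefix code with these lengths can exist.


Sum = 2^(-1) + 2^(-4) + 2^(-5) + 2^(-5) + 2^(-6)
    = 0.5 + 0.0625 + 0.03125 + 0.03125 + 0.015625
    = 41/64 = 0.640625
Since 0.640625 <= 1, Kraft's inequality IS satisfied.
A prefix code with these lengths CAN exist.

Kraft sum = 0.640625. Satisfied.


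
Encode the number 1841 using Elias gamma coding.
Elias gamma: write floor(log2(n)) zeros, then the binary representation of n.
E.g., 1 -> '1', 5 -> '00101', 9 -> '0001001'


num_bits = floor(log2(1841)) + 1 = 11
leading_zeros = num_bits - 1 = 10
binary(1841) = 11100110001

Elias gamma(1841) = '0000000000' + '11100110001' = 000000000011100110001 (21 bits)


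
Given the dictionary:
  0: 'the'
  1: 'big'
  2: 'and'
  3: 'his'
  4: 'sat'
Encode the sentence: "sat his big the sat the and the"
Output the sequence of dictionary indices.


Look up each word in the dictionary:
  'sat' -> 4
  'his' -> 3
  'big' -> 1
  'the' -> 0
  'sat' -> 4
  'the' -> 0
  'and' -> 2
  'the' -> 0

Encoded: [4, 3, 1, 0, 4, 0, 2, 0]


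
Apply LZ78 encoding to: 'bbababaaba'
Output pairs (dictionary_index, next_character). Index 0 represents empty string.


LZ78 encoding steps:
Dictionary: {0: ''}
Step 1: w='' (idx 0), next='b' -> output (0, 'b'), add 'b' as idx 1
Step 2: w='b' (idx 1), next='a' -> output (1, 'a'), add 'ba' as idx 2
Step 3: w='ba' (idx 2), next='b' -> output (2, 'b'), add 'bab' as idx 3
Step 4: w='' (idx 0), next='a' -> output (0, 'a'), add 'a' as idx 4
Step 5: w='a' (idx 4), next='b' -> output (4, 'b'), add 'ab' as idx 5
Step 6: w='a' (idx 4), end of input -> output (4, '')


Encoded: [(0, 'b'), (1, 'a'), (2, 'b'), (0, 'a'), (4, 'b'), (4, '')]


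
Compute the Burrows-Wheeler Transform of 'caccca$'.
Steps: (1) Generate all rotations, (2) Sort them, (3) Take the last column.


Rotations (sorted):
  0: $caccca -> last char: a
  1: a$caccc -> last char: c
  2: accca$c -> last char: c
  3: ca$cacc -> last char: c
  4: caccca$ -> last char: $
  5: cca$cac -> last char: c
  6: ccca$ca -> last char: a


BWT = accc$ca


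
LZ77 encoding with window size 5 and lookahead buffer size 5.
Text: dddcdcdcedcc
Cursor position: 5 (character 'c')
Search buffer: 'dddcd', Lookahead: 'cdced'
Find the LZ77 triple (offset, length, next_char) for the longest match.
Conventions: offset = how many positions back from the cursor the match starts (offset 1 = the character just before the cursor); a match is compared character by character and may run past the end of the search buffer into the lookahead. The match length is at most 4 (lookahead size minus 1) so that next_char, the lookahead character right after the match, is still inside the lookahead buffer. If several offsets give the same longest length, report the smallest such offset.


Try each offset into the search buffer:
  offset=1 (pos 4, char 'd'): match length 0
  offset=2 (pos 3, char 'c'): match length 3
  offset=3 (pos 2, char 'd'): match length 0
  offset=4 (pos 1, char 'd'): match length 0
  offset=5 (pos 0, char 'd'): match length 0
Longest match has length 3 at offset 2.
next_char = character at position 5 + 3 = 8 -> 'e'

Best match: offset=2, length=3 (matching 'cdc' starting at position 3)
LZ77 triple: (2, 3, 'e')


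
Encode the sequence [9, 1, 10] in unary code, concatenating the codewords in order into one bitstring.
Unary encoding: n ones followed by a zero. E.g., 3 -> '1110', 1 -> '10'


Encode each number as n ones followed by a terminating 0:
  9 -> 1111111110 (10 bits)
  1 -> 10 (2 bits)
  10 -> 11111111110 (11 bits)
Total length = 10 + 2 + 11 = 23 bits.

Unary([9, 1, 10]) = 11111111101011111111110 (23 bits)


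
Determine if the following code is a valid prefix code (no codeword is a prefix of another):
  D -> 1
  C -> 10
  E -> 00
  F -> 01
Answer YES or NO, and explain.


Checking each pair (does one codeword prefix another?):
  D='1' vs C='10': prefix -- VIOLATION

NO -- this is NOT a valid prefix code. D (1) is a prefix of C (10).


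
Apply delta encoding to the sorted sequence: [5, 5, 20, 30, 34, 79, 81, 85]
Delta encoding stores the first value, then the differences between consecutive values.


First value: 5
Deltas:
  5 - 5 = 0
  20 - 5 = 15
  30 - 20 = 10
  34 - 30 = 4
  79 - 34 = 45
  81 - 79 = 2
  85 - 81 = 4


Delta encoded: [5, 0, 15, 10, 4, 45, 2, 4]


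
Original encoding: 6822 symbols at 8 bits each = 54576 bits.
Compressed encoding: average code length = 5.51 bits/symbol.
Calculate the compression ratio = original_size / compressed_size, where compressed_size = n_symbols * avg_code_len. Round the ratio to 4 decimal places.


original_size = n_symbols * orig_bits = 6822 * 8 = 54576 bits
compressed_size = n_symbols * avg_code_len = 6822 * 5.51 = 37589.22 bits
ratio = original_size / compressed_size = 54576 / 37589.22 = 1.4519

Compression ratio = 1.4519


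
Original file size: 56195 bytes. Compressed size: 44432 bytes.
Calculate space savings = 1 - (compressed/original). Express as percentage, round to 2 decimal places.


ratio = compressed/original = 44432/56195 = 0.790675
savings = 1 - ratio = 1 - 0.790675 = 0.209325
as a percentage: 0.209325 * 100 = 20.93%

Space savings = 1 - 44432/56195 = 20.93%


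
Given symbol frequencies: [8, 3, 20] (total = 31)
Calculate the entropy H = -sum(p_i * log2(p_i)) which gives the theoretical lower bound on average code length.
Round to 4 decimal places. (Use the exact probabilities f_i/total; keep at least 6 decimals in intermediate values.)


Per-symbol terms -p_i * log2(p_i) with p_i = f_i/31:
  p = 8/31 = 0.258065: log2(p) = -1.954196, -p*log2(p) = 0.504309
  p = 3/31 = 0.096774: log2(p) = -3.369234, -p*log2(p) = 0.326055
  p = 20/31 = 0.645161: log2(p) = -0.632268, -p*log2(p) = 0.407915
H = 0.504309 + 0.326055 + 0.407915 = 1.238279

H = 1.2383 bits/symbol


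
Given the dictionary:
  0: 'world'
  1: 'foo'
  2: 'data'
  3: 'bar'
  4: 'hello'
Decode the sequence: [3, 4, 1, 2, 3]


Look up each index in the dictionary:
  3 -> 'bar'
  4 -> 'hello'
  1 -> 'foo'
  2 -> 'data'
  3 -> 'bar'

Decoded: "bar hello foo data bar"


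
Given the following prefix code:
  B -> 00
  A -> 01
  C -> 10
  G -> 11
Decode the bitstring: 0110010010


Decoding step by step:
Bits 01 -> A
Bits 10 -> C
Bits 01 -> A
Bits 00 -> B
Bits 10 -> C


Decoded message: ACABC


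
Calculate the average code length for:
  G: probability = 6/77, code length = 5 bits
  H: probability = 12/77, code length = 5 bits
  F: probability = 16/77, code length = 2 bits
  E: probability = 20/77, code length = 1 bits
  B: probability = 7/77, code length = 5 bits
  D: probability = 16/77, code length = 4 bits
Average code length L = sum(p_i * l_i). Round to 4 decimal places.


Weighted contributions p_i * l_i:
  G: (6/77) * 5 = 30/77
  H: (12/77) * 5 = 60/77
  F: (16/77) * 2 = 32/77
  E: (20/77) * 1 = 20/77
  B: (7/77) * 5 = 35/77
  D: (16/77) * 4 = 64/77
Sum = (30 + 60 + 32 + 20 + 35 + 64)/77 = 241/77

L = 241/77 = 3.1299 bits/symbol


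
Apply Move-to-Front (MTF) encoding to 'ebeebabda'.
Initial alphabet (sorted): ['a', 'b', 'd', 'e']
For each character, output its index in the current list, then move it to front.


MTF encoding:
'e': index 3 in ['a', 'b', 'd', 'e'] -> ['e', 'a', 'b', 'd']
'b': index 2 in ['e', 'a', 'b', 'd'] -> ['b', 'e', 'a', 'd']
'e': index 1 in ['b', 'e', 'a', 'd'] -> ['e', 'b', 'a', 'd']
'e': index 0 in ['e', 'b', 'a', 'd'] -> ['e', 'b', 'a', 'd']
'b': index 1 in ['e', 'b', 'a', 'd'] -> ['b', 'e', 'a', 'd']
'a': index 2 in ['b', 'e', 'a', 'd'] -> ['a', 'b', 'e', 'd']
'b': index 1 in ['a', 'b', 'e', 'd'] -> ['b', 'a', 'e', 'd']
'd': index 3 in ['b', 'a', 'e', 'd'] -> ['d', 'b', 'a', 'e']
'a': index 2 in ['d', 'b', 'a', 'e'] -> ['a', 'd', 'b', 'e']


Output: [3, 2, 1, 0, 1, 2, 1, 3, 2]


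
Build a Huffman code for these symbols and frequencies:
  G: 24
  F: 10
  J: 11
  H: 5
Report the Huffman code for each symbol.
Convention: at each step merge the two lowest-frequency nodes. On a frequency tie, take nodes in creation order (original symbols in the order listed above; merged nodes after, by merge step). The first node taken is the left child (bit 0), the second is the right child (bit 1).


Huffman tree construction:
Step 1: Merge H(5) + F(10) = 15
Step 2: Merge J(11) + (H+F)(15) = 26
Step 3: Merge G(24) + (J+(H+F))(26) = 50
Read each symbol's code off the tree from the root (left child = 0, right child = 1).

Codes:
  G: 0 (length 1)
  F: 111 (length 3)
  J: 10 (length 2)
  H: 110 (length 3)
Average code length: 91/50 = 1.8200 bits/symbol


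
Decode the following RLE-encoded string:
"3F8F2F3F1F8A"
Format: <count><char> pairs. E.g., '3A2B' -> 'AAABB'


Expanding each <count><char> pair:
  3F -> 'FFF'
  8F -> 'FFFFFFFF'
  2F -> 'FF'
  3F -> 'FFF'
  1F -> 'F'
  8A -> 'AAAAAAAA'

Decoded = FFFFFFFFFFFFFFFFFAAAAAAAA


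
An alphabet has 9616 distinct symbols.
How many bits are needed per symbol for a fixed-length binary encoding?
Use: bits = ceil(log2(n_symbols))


log2(9616) = 13.2312
Bracket: 2^13 = 8192 < 9616 <= 2^14 = 16384
So ceil(log2(9616)) = 14

bits = ceil(log2(9616)) = ceil(13.2312) = 14 bits


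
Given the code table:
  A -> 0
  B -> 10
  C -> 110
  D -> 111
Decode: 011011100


Decoding:
0 -> A
110 -> C
111 -> D
0 -> A
0 -> A


Result: ACDAA


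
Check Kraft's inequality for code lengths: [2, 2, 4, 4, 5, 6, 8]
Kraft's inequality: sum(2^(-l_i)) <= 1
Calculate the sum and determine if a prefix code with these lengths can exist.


Sum = 2^(-2) + 2^(-2) + 2^(-4) + 2^(-4) + 2^(-5) + 2^(-6) + 2^(-8)
    = 0.25 + 0.25 + 0.0625 + 0.0625 + 0.03125 + 0.015625 + 0.00390625
    = 173/256 = 0.67578125
Since 0.67578125 <= 1, Kraft's inequality IS satisfied.
A prefix code with these lengths CAN exist.

Kraft sum = 0.67578125. Satisfied.


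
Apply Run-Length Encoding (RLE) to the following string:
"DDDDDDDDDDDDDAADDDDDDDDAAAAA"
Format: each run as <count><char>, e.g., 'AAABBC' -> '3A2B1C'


Scanning runs left to right:
  i=0: run of 'D' x 13 -> '13D'
  i=13: run of 'A' x 2 -> '2A'
  i=15: run of 'D' x 8 -> '8D'
  i=23: run of 'A' x 5 -> '5A'

RLE = 13D2A8D5A


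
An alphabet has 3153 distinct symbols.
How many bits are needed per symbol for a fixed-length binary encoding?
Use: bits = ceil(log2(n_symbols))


log2(3153) = 11.6225
Bracket: 2^11 = 2048 < 3153 <= 2^12 = 4096
So ceil(log2(3153)) = 12

bits = ceil(log2(3153)) = ceil(11.6225) = 12 bits


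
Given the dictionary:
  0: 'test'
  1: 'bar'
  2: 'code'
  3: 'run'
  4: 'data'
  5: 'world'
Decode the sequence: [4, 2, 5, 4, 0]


Look up each index in the dictionary:
  4 -> 'data'
  2 -> 'code'
  5 -> 'world'
  4 -> 'data'
  0 -> 'test'

Decoded: "data code world data test"


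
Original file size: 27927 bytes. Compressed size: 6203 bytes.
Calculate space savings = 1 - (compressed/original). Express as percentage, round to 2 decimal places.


ratio = compressed/original = 6203/27927 = 0.222115
savings = 1 - ratio = 1 - 0.222115 = 0.777885
as a percentage: 0.777885 * 100 = 77.79%

Space savings = 1 - 6203/27927 = 77.79%


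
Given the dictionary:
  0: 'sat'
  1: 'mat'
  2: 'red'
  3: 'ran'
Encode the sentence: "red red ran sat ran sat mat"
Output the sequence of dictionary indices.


Look up each word in the dictionary:
  'red' -> 2
  'red' -> 2
  'ran' -> 3
  'sat' -> 0
  'ran' -> 3
  'sat' -> 0
  'mat' -> 1

Encoded: [2, 2, 3, 0, 3, 0, 1]


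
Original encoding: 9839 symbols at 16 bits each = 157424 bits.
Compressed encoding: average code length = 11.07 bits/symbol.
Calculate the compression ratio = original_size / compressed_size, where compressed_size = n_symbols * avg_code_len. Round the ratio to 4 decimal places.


original_size = n_symbols * orig_bits = 9839 * 16 = 157424 bits
compressed_size = n_symbols * avg_code_len = 9839 * 11.07 = 108917.73 bits
ratio = original_size / compressed_size = 157424 / 108917.73 = 1.4453

Compression ratio = 1.4453


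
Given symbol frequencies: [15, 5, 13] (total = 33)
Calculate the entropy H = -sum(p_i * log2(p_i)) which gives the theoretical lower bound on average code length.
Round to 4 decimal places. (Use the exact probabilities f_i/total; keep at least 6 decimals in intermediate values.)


Per-symbol terms -p_i * log2(p_i) with p_i = f_i/33:
  p = 15/33 = 0.454545: log2(p) = -1.137504, -p*log2(p) = 0.517047
  p = 5/33 = 0.151515: log2(p) = -2.722466, -p*log2(p) = 0.412495
  p = 13/33 = 0.393939: log2(p) = -1.343954, -p*log2(p) = 0.529437
H = 0.517047 + 0.412495 + 0.529437 = 1.458979

H = 1.459 bits/symbol


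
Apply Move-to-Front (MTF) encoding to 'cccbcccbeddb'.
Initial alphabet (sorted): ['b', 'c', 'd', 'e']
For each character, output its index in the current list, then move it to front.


MTF encoding:
'c': index 1 in ['b', 'c', 'd', 'e'] -> ['c', 'b', 'd', 'e']
'c': index 0 in ['c', 'b', 'd', 'e'] -> ['c', 'b', 'd', 'e']
'c': index 0 in ['c', 'b', 'd', 'e'] -> ['c', 'b', 'd', 'e']
'b': index 1 in ['c', 'b', 'd', 'e'] -> ['b', 'c', 'd', 'e']
'c': index 1 in ['b', 'c', 'd', 'e'] -> ['c', 'b', 'd', 'e']
'c': index 0 in ['c', 'b', 'd', 'e'] -> ['c', 'b', 'd', 'e']
'c': index 0 in ['c', 'b', 'd', 'e'] -> ['c', 'b', 'd', 'e']
'b': index 1 in ['c', 'b', 'd', 'e'] -> ['b', 'c', 'd', 'e']
'e': index 3 in ['b', 'c', 'd', 'e'] -> ['e', 'b', 'c', 'd']
'd': index 3 in ['e', 'b', 'c', 'd'] -> ['d', 'e', 'b', 'c']
'd': index 0 in ['d', 'e', 'b', 'c'] -> ['d', 'e', 'b', 'c']
'b': index 2 in ['d', 'e', 'b', 'c'] -> ['b', 'd', 'e', 'c']


Output: [1, 0, 0, 1, 1, 0, 0, 1, 3, 3, 0, 2]


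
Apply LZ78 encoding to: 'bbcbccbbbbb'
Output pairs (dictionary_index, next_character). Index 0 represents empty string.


LZ78 encoding steps:
Dictionary: {0: ''}
Step 1: w='' (idx 0), next='b' -> output (0, 'b'), add 'b' as idx 1
Step 2: w='b' (idx 1), next='c' -> output (1, 'c'), add 'bc' as idx 2
Step 3: w='bc' (idx 2), next='c' -> output (2, 'c'), add 'bcc' as idx 3
Step 4: w='b' (idx 1), next='b' -> output (1, 'b'), add 'bb' as idx 4
Step 5: w='bb' (idx 4), next='b' -> output (4, 'b'), add 'bbb' as idx 5


Encoded: [(0, 'b'), (1, 'c'), (2, 'c'), (1, 'b'), (4, 'b')]


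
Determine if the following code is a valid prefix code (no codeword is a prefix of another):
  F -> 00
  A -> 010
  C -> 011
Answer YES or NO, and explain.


Checking each pair (does one codeword prefix another?):
  F='00' vs A='010': no prefix
  F='00' vs C='011': no prefix
  A='010' vs F='00': no prefix
  A='010' vs C='011': no prefix
  C='011' vs F='00': no prefix
  C='011' vs A='010': no prefix
No violation found over all pairs.

YES -- this is a valid prefix code. No codeword is a prefix of any other codeword.


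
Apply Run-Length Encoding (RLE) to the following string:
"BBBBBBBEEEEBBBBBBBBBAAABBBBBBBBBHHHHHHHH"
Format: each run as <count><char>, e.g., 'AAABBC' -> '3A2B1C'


Scanning runs left to right:
  i=0: run of 'B' x 7 -> '7B'
  i=7: run of 'E' x 4 -> '4E'
  i=11: run of 'B' x 9 -> '9B'
  i=20: run of 'A' x 3 -> '3A'
  i=23: run of 'B' x 9 -> '9B'
  i=32: run of 'H' x 8 -> '8H'

RLE = 7B4E9B3A9B8H


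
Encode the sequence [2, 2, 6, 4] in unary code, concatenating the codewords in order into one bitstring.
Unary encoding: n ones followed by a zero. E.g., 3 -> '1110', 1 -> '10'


Encode each number as n ones followed by a terminating 0:
  2 -> 110 (3 bits)
  2 -> 110 (3 bits)
  6 -> 1111110 (7 bits)
  4 -> 11110 (5 bits)
Total length = 3 + 3 + 7 + 5 = 18 bits.

Unary([2, 2, 6, 4]) = 110110111111011110 (18 bits)


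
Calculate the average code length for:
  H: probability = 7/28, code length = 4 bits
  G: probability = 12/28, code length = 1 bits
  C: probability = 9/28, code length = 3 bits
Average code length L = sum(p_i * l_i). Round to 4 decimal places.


Weighted contributions p_i * l_i:
  H: (7/28) * 4 = 28/28
  G: (12/28) * 1 = 12/28
  C: (9/28) * 3 = 27/28
Sum = (28 + 12 + 27)/28 = 67/28

L = 67/28 = 2.3929 bits/symbol


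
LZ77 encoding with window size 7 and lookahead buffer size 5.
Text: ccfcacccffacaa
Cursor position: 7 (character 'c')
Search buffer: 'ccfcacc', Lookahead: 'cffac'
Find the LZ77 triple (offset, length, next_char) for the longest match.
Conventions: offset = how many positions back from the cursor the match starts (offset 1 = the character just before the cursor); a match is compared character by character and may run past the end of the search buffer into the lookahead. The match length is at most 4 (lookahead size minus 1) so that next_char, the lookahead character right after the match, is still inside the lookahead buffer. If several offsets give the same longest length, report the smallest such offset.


Try each offset into the search buffer:
  offset=1 (pos 6, char 'c'): match length 1
  offset=2 (pos 5, char 'c'): match length 1
  offset=3 (pos 4, char 'a'): match length 0
  offset=4 (pos 3, char 'c'): match length 1
  offset=5 (pos 2, char 'f'): match length 0
  offset=6 (pos 1, char 'c'): match length 2
  offset=7 (pos 0, char 'c'): match length 1
Longest match has length 2 at offset 6.
next_char = character at position 7 + 2 = 9 -> 'f'

Best match: offset=6, length=2 (matching 'cf' starting at position 1)
LZ77 triple: (6, 2, 'f')


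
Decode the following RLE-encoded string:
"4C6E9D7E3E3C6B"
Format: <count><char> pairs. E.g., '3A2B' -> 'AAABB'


Expanding each <count><char> pair:
  4C -> 'CCCC'
  6E -> 'EEEEEE'
  9D -> 'DDDDDDDDD'
  7E -> 'EEEEEEE'
  3E -> 'EEE'
  3C -> 'CCC'
  6B -> 'BBBBBB'

Decoded = CCCCEEEEEEDDDDDDDDDEEEEEEEEEECCCBBBBBB


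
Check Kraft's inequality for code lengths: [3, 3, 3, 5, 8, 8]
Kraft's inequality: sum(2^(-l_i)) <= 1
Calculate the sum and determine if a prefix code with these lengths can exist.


Sum = 2^(-3) + 2^(-3) + 2^(-3) + 2^(-5) + 2^(-8) + 2^(-8)
    = 0.125 + 0.125 + 0.125 + 0.03125 + 0.00390625 + 0.00390625
    = 106/256 = 0.4140625
Since 0.4140625 <= 1, Kraft's inequality IS satisfied.
A prefix code with these lengths CAN exist.

Kraft sum = 0.4140625. Satisfied.


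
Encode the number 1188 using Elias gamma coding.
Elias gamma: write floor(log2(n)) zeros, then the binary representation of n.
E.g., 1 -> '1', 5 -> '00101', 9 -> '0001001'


num_bits = floor(log2(1188)) + 1 = 11
leading_zeros = num_bits - 1 = 10
binary(1188) = 10010100100

Elias gamma(1188) = '0000000000' + '10010100100' = 000000000010010100100 (21 bits)


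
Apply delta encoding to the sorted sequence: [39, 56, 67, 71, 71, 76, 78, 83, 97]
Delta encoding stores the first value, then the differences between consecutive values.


First value: 39
Deltas:
  56 - 39 = 17
  67 - 56 = 11
  71 - 67 = 4
  71 - 71 = 0
  76 - 71 = 5
  78 - 76 = 2
  83 - 78 = 5
  97 - 83 = 14


Delta encoded: [39, 17, 11, 4, 0, 5, 2, 5, 14]


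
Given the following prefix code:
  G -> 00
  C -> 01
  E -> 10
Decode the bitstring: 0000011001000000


Decoding step by step:
Bits 00 -> G
Bits 00 -> G
Bits 01 -> C
Bits 10 -> E
Bits 01 -> C
Bits 00 -> G
Bits 00 -> G
Bits 00 -> G


Decoded message: GGCECGGG


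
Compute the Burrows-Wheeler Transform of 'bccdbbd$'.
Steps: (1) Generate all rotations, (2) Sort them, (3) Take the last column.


Rotations (sorted):
  0: $bccdbbd -> last char: d
  1: bbd$bccd -> last char: d
  2: bccdbbd$ -> last char: $
  3: bd$bccdb -> last char: b
  4: ccdbbd$b -> last char: b
  5: cdbbd$bc -> last char: c
  6: d$bccdbb -> last char: b
  7: dbbd$bcc -> last char: c


BWT = dd$bbcbc


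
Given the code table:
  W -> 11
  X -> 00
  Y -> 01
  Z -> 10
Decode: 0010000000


Decoding:
00 -> X
10 -> Z
00 -> X
00 -> X
00 -> X


Result: XZXXX


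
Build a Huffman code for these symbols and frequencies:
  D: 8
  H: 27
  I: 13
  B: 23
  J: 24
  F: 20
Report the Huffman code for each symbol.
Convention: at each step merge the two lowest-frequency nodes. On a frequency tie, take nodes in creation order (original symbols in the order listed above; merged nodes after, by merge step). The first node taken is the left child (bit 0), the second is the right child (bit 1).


Huffman tree construction:
Step 1: Merge D(8) + I(13) = 21
Step 2: Merge F(20) + (D+I)(21) = 41
Step 3: Merge B(23) + J(24) = 47
Step 4: Merge H(27) + (F+(D+I))(41) = 68
Step 5: Merge (B+J)(47) + (H+(F+(D+I)))(68) = 115
Read each symbol's code off the tree from the root (left child = 0, right child = 1).

Codes:
  D: 1110 (length 4)
  H: 10 (length 2)
  I: 1111 (length 4)
  B: 00 (length 2)
  J: 01 (length 2)
  F: 110 (length 3)
Average code length: 292/115 = 2.5391 bits/symbol


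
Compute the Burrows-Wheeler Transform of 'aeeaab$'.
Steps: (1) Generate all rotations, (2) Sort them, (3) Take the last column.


Rotations (sorted):
  0: $aeeaab -> last char: b
  1: aab$aee -> last char: e
  2: ab$aeea -> last char: a
  3: aeeaab$ -> last char: $
  4: b$aeeaa -> last char: a
  5: eaab$ae -> last char: e
  6: eeaab$a -> last char: a


BWT = bea$aea


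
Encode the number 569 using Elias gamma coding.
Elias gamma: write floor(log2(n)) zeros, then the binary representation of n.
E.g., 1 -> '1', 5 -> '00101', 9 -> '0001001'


num_bits = floor(log2(569)) + 1 = 10
leading_zeros = num_bits - 1 = 9
binary(569) = 1000111001

Elias gamma(569) = '000000000' + '1000111001' = 0000000001000111001 (19 bits)


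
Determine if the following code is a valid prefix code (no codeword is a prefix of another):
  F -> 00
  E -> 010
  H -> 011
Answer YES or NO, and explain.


Checking each pair (does one codeword prefix another?):
  F='00' vs E='010': no prefix
  F='00' vs H='011': no prefix
  E='010' vs F='00': no prefix
  E='010' vs H='011': no prefix
  H='011' vs F='00': no prefix
  H='011' vs E='010': no prefix
No violation found over all pairs.

YES -- this is a valid prefix code. No codeword is a prefix of any other codeword.


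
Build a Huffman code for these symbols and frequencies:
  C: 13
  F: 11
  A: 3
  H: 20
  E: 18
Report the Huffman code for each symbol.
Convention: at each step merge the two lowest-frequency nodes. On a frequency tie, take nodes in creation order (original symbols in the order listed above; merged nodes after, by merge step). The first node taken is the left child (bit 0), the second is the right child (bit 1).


Huffman tree construction:
Step 1: Merge A(3) + F(11) = 14
Step 2: Merge C(13) + (A+F)(14) = 27
Step 3: Merge E(18) + H(20) = 38
Step 4: Merge (C+(A+F))(27) + (E+H)(38) = 65
Read each symbol's code off the tree from the root (left child = 0, right child = 1).

Codes:
  C: 00 (length 2)
  F: 011 (length 3)
  A: 010 (length 3)
  H: 11 (length 2)
  E: 10 (length 2)
Average code length: 144/65 = 2.2154 bits/symbol
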